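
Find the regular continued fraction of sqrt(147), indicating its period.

Write x_i = (sqrt(147) + m_i)/d_i with (m_0, d_0) = (0, 1). a_0 = floor(sqrt(147)) = 12, since 12^2 = 144 <= 147 < 169 = 13^2.
Iterate m_{i+1} = d_i*a_i - m_i, d_{i+1} = (147 - m_{i+1}^2)/d_i, a_{i+1} = floor((a_0 + m_{i+1})/d_{i+1}):
  m_1 = 1*12 - 0 = 12, d_1 = (147 - 12^2)/1 = 3/1 = 3, a_1 = floor((12 + 12)/3) = 8.
  m_2 = 3*8 - 12 = 12, d_2 = (147 - 12^2)/3 = 3/3 = 1, a_2 = floor((12 + 12)/1) = 24.
  m_3 = 1*24 - 12 = 12, d_3 = (147 - 12^2)/1 = 3/1 = 3: (m_3, d_3) = (m_1, d_1) = (12, 3), so from here the quotients repeat a_1, a_2; the period length is 2.
Hence the expansion of sqrt(147) is a_0 = 12 followed by the repeating block 8, 24 (period 2).

[12; (8, 24)]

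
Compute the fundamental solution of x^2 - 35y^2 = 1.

(x, y) = (6, 1)

First expand sqrt(35) as a continued fraction. With x_i = (sqrt(35) + m_i)/d_i and (m_0, d_0) = (0, 1): a_0 = floor(sqrt(35)) = 5, since 5^2 = 25 <= 35 < 36 = 6^2.
Iterate m_{i+1} = d_i*a_i - m_i, d_{i+1} = (35 - m_{i+1}^2)/d_i, a_{i+1} = floor((a_0 + m_{i+1})/d_{i+1}):
  m_1 = 1*5 - 0 = 5, d_1 = (35 - 5^2)/1 = 10/1 = 10, a_1 = floor((5 + 5)/10) = 1.
  m_2 = 10*1 - 5 = 5, d_2 = (35 - 5^2)/10 = 10/10 = 1, a_2 = floor((5 + 5)/1) = 10.
  m_3 = 1*10 - 5 = 5, d_3 = (35 - 5^2)/1 = 10/1 = 10: (m_3, d_3) = (m_1, d_1) = (5, 10), so from here the quotients repeat a_1, a_2; the period length is 2.
So sqrt(35) = [5; (1, 10)] with period length k = 2.
k is even, so the fundamental solution of x^2 - 35y^2 = 1 is (p_{k-1}, q_{k-1}) = (p_1, q_1); compute convergents through index 1.
Convergents (p_i = a_i*p_{i-1} + p_{i-2}, q_i = a_i*q_{i-1} + q_{i-2} with p_{-2}=0, p_{-1}=1, q_{-2}=1, q_{-1}=0):
  i=0: a_0=5, p_0 = 5*1 + 0 = 5, q_0 = 5*0 + 1 = 1.
  i=1: a_1=1, p_1 = 1*5 + 1 = 6, q_1 = 1*1 + 0 = 1.
Check: 6^2 - 35*1^2 = 36 - 35 = 1, so (x, y) = (6, 1) solves the equation, and by the theorem it is the least positive solution.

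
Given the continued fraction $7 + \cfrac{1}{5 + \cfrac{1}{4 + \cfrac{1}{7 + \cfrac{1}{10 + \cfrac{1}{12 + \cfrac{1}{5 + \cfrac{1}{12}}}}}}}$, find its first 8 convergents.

Using the convergent recurrence p_i = a_i*p_{i-1} + p_{i-2}, q_i = a_i*q_{i-1} + q_{i-2} with p_{-2}=0, p_{-1}=1, q_{-2}=1, q_{-1}=0:
  i=0: a_0=7, p_0 = 7*1 + 0 = 7, q_0 = 7*0 + 1 = 1.
  i=1: a_1=5, p_1 = 5*7 + 1 = 36, q_1 = 5*1 + 0 = 5.
  i=2: a_2=4, p_2 = 4*36 + 7 = 151, q_2 = 4*5 + 1 = 21.
  i=3: a_3=7, p_3 = 7*151 + 36 = 1093, q_3 = 7*21 + 5 = 152.
  i=4: a_4=10, p_4 = 10*1093 + 151 = 11081, q_4 = 10*152 + 21 = 1541.
  i=5: a_5=12, p_5 = 12*11081 + 1093 = 134065, q_5 = 12*1541 + 152 = 18644.
  i=6: a_6=5, p_6 = 5*134065 + 11081 = 681406, q_6 = 5*18644 + 1541 = 94761.
  i=7: a_7=12, p_7 = 12*681406 + 134065 = 8310937, q_7 = 12*94761 + 18644 = 1155776.

7/1, 36/5, 151/21, 1093/152, 11081/1541, 134065/18644, 681406/94761, 8310937/1155776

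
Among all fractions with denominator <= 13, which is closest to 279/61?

32/7

Expand x = 279/61 as a continued fraction with the Euclidean algorithm:
  279 = 4*61 + 35, so a_0 = 4.
  61 = 1*35 + 26, so a_1 = 1.
  35 = 1*26 + 9, so a_2 = 1.
  26 = 2*9 + 8, so a_3 = 2.
  9 = 1*8 + 1, so a_4 = 1.
  8 = 8*1 + 0, so a_5 = 8.
so x = [4; 1, 1, 2, 1, 8].
Convergents (p_i = a_i*p_{i-1} + p_{i-2}, q_i = a_i*q_{i-1} + q_{i-2} with p_{-2}=0, p_{-1}=1, q_{-2}=1, q_{-1}=0), until the denominator exceeds 13:
  i=0: a_0=4, p_0 = 4*1 + 0 = 4, q_0 = 4*0 + 1 = 1.
  i=1: a_1=1, p_1 = 1*4 + 1 = 5, q_1 = 1*1 + 0 = 1.
  i=2: a_2=1, p_2 = 1*5 + 4 = 9, q_2 = 1*1 + 1 = 2.
  i=3: a_3=2, p_3 = 2*9 + 5 = 23, q_3 = 2*2 + 1 = 5.
  i=4: a_4=1, p_4 = 1*23 + 9 = 32, q_4 = 1*5 + 2 = 7.
  i=5: a_5=8, p_5 = 8*32 + 23 = 279, q_5 = 8*7 + 5 = 61.
q_5 = 61 > 13, so the last convergent with denominator <= 13 is p_4/q_4 = 32/7.
The closest fraction with denominator <= 13 is either p_4/q_4 or the intermediate fraction (k*p_4 + p_3)/(k*q_4 + q_3) with the largest k >= 1 whose denominator stays <= 13; these approach x as k grows, and every other convergent or intermediate fraction in range is farther away.
Largest k: floor((13 - q_3)/q_4) = floor((13 - 5)/7) = 1.
That gives (1*32 + 23)/(1*7 + 5) = 55/12.
Compare the errors: |x - 32/7| = |279*7 - 32*61|/(61*7) = 1/427, and |x - 55/12| = |279*12 - 55*61|/(61*12) = 7/732.
Cross-multiplying, 1*732 = 732 < 2989 = 7*427, so 1/427 is smaller: the convergent 32/7 is closer to x than 55/12.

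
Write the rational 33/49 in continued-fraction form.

[0; 1, 2, 16]

Run the Euclidean algorithm on 33 and 49; the successive quotients are the partial quotients a_0, a_1, ... (each step inverts the fractional part left over by the previous one):
  33 = 0*49 + 33, so a_0 = 0.
  49 = 1*33 + 16, so a_1 = 1.
  33 = 2*16 + 1, so a_2 = 2.
  16 = 16*1 + 0, so a_3 = 16.
The remainder reaches 0 after 4 divisions, so the expansion has 4 partial quotients, read off in order.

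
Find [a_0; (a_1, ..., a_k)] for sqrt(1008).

Write x_i = (sqrt(1008) + m_i)/d_i with (m_0, d_0) = (0, 1). a_0 = floor(sqrt(1008)) = 31, since 31^2 = 961 <= 1008 < 1024 = 32^2.
Iterate m_{i+1} = d_i*a_i - m_i, d_{i+1} = (1008 - m_{i+1}^2)/d_i, a_{i+1} = floor((a_0 + m_{i+1})/d_{i+1}):
  m_1 = 1*31 - 0 = 31, d_1 = (1008 - 31^2)/1 = 47/1 = 47, a_1 = floor((31 + 31)/47) = 1.
  m_2 = 47*1 - 31 = 16, d_2 = (1008 - 16^2)/47 = 752/47 = 16, a_2 = floor((31 + 16)/16) = 2.
  m_3 = 16*2 - 16 = 16, d_3 = (1008 - 16^2)/16 = 752/16 = 47, a_3 = floor((31 + 16)/47) = 1.
  m_4 = 47*1 - 16 = 31, d_4 = (1008 - 31^2)/47 = 47/47 = 1, a_4 = floor((31 + 31)/1) = 62.
  m_5 = 1*62 - 31 = 31, d_5 = (1008 - 31^2)/1 = 47/1 = 47: (m_5, d_5) = (m_1, d_1) = (31, 47), so from here the quotients repeat a_1, ..., a_4; the period length is 4.
Hence the expansion of sqrt(1008) is a_0 = 31 followed by the repeating block 1, 2, 1, 62 (period 4).

[31; (1, 2, 1, 62)]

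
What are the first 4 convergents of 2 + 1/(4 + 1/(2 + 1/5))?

Using the convergent recurrence p_i = a_i*p_{i-1} + p_{i-2}, q_i = a_i*q_{i-1} + q_{i-2} with p_{-2}=0, p_{-1}=1, q_{-2}=1, q_{-1}=0:
  i=0: a_0=2, p_0 = 2*1 + 0 = 2, q_0 = 2*0 + 1 = 1.
  i=1: a_1=4, p_1 = 4*2 + 1 = 9, q_1 = 4*1 + 0 = 4.
  i=2: a_2=2, p_2 = 2*9 + 2 = 20, q_2 = 2*4 + 1 = 9.
  i=3: a_3=5, p_3 = 5*20 + 9 = 109, q_3 = 5*9 + 4 = 49.

2/1, 9/4, 20/9, 109/49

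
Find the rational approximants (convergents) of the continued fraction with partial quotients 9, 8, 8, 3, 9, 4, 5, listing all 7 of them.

Using the convergent recurrence p_i = a_i*p_{i-1} + p_{i-2}, q_i = a_i*q_{i-1} + q_{i-2} with p_{-2}=0, p_{-1}=1, q_{-2}=1, q_{-1}=0:
  i=0: a_0=9, p_0 = 9*1 + 0 = 9, q_0 = 9*0 + 1 = 1.
  i=1: a_1=8, p_1 = 8*9 + 1 = 73, q_1 = 8*1 + 0 = 8.
  i=2: a_2=8, p_2 = 8*73 + 9 = 593, q_2 = 8*8 + 1 = 65.
  i=3: a_3=3, p_3 = 3*593 + 73 = 1852, q_3 = 3*65 + 8 = 203.
  i=4: a_4=9, p_4 = 9*1852 + 593 = 17261, q_4 = 9*203 + 65 = 1892.
  i=5: a_5=4, p_5 = 4*17261 + 1852 = 70896, q_5 = 4*1892 + 203 = 7771.
  i=6: a_6=5, p_6 = 5*70896 + 17261 = 371741, q_6 = 5*7771 + 1892 = 40747.

9/1, 73/8, 593/65, 1852/203, 17261/1892, 70896/7771, 371741/40747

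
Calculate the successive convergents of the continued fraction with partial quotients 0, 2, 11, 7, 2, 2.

Using the convergent recurrence p_i = a_i*p_{i-1} + p_{i-2}, q_i = a_i*q_{i-1} + q_{i-2} with p_{-2}=0, p_{-1}=1, q_{-2}=1, q_{-1}=0:
  i=0: a_0=0, p_0 = 0*1 + 0 = 0, q_0 = 0*0 + 1 = 1.
  i=1: a_1=2, p_1 = 2*0 + 1 = 1, q_1 = 2*1 + 0 = 2.
  i=2: a_2=11, p_2 = 11*1 + 0 = 11, q_2 = 11*2 + 1 = 23.
  i=3: a_3=7, p_3 = 7*11 + 1 = 78, q_3 = 7*23 + 2 = 163.
  i=4: a_4=2, p_4 = 2*78 + 11 = 167, q_4 = 2*163 + 23 = 349.
  i=5: a_5=2, p_5 = 2*167 + 78 = 412, q_5 = 2*349 + 163 = 861.

0/1, 1/2, 11/23, 78/163, 167/349, 412/861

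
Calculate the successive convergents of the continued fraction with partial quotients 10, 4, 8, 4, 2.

10/1, 41/4, 338/33, 1393/136, 3124/305

Using the convergent recurrence p_i = a_i*p_{i-1} + p_{i-2}, q_i = a_i*q_{i-1} + q_{i-2} with p_{-2}=0, p_{-1}=1, q_{-2}=1, q_{-1}=0:
  i=0: a_0=10, p_0 = 10*1 + 0 = 10, q_0 = 10*0 + 1 = 1.
  i=1: a_1=4, p_1 = 4*10 + 1 = 41, q_1 = 4*1 + 0 = 4.
  i=2: a_2=8, p_2 = 8*41 + 10 = 338, q_2 = 8*4 + 1 = 33.
  i=3: a_3=4, p_3 = 4*338 + 41 = 1393, q_3 = 4*33 + 4 = 136.
  i=4: a_4=2, p_4 = 2*1393 + 338 = 3124, q_4 = 2*136 + 33 = 305.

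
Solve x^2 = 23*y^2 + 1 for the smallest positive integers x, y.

(x, y) = (24, 5)

First expand sqrt(23) as a continued fraction. With x_i = (sqrt(23) + m_i)/d_i and (m_0, d_0) = (0, 1): a_0 = floor(sqrt(23)) = 4, since 4^2 = 16 <= 23 < 25 = 5^2.
Iterate m_{i+1} = d_i*a_i - m_i, d_{i+1} = (23 - m_{i+1}^2)/d_i, a_{i+1} = floor((a_0 + m_{i+1})/d_{i+1}):
  m_1 = 1*4 - 0 = 4, d_1 = (23 - 4^2)/1 = 7/1 = 7, a_1 = floor((4 + 4)/7) = 1.
  m_2 = 7*1 - 4 = 3, d_2 = (23 - 3^2)/7 = 14/7 = 2, a_2 = floor((4 + 3)/2) = 3.
  m_3 = 2*3 - 3 = 3, d_3 = (23 - 3^2)/2 = 14/2 = 7, a_3 = floor((4 + 3)/7) = 1.
  m_4 = 7*1 - 3 = 4, d_4 = (23 - 4^2)/7 = 7/7 = 1, a_4 = floor((4 + 4)/1) = 8.
  m_5 = 1*8 - 4 = 4, d_5 = (23 - 4^2)/1 = 7/1 = 7: (m_5, d_5) = (m_1, d_1) = (4, 7), so from here the quotients repeat a_1, ..., a_4; the period length is 4.
So sqrt(23) = [4; (1, 3, 1, 8)] with period length k = 4.
k is even, so the fundamental solution of x^2 - 23y^2 = 1 is (p_{k-1}, q_{k-1}) = (p_3, q_3); compute convergents through index 3.
Convergents (p_i = a_i*p_{i-1} + p_{i-2}, q_i = a_i*q_{i-1} + q_{i-2} with p_{-2}=0, p_{-1}=1, q_{-2}=1, q_{-1}=0):
  i=0: a_0=4, p_0 = 4*1 + 0 = 4, q_0 = 4*0 + 1 = 1.
  i=1: a_1=1, p_1 = 1*4 + 1 = 5, q_1 = 1*1 + 0 = 1.
  i=2: a_2=3, p_2 = 3*5 + 4 = 19, q_2 = 3*1 + 1 = 4.
  i=3: a_3=1, p_3 = 1*19 + 5 = 24, q_3 = 1*4 + 1 = 5.
Check: 24^2 - 23*5^2 = 576 - 575 = 1, so (x, y) = (24, 5) solves the equation, and by the theorem it is the least positive solution.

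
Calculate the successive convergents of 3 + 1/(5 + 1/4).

Using the convergent recurrence p_i = a_i*p_{i-1} + p_{i-2}, q_i = a_i*q_{i-1} + q_{i-2} with p_{-2}=0, p_{-1}=1, q_{-2}=1, q_{-1}=0:
  i=0: a_0=3, p_0 = 3*1 + 0 = 3, q_0 = 3*0 + 1 = 1.
  i=1: a_1=5, p_1 = 5*3 + 1 = 16, q_1 = 5*1 + 0 = 5.
  i=2: a_2=4, p_2 = 4*16 + 3 = 67, q_2 = 4*5 + 1 = 21.

3/1, 16/5, 67/21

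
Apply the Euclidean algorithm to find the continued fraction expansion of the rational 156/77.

Run the Euclidean algorithm on 156 and 77; the successive quotients are the partial quotients a_0, a_1, ... (each step inverts the fractional part left over by the previous one):
  156 = 2*77 + 2, so a_0 = 2.
  77 = 38*2 + 1, so a_1 = 38.
  2 = 2*1 + 0, so a_2 = 2.
The remainder reaches 0 after 3 divisions, so the expansion has 3 partial quotients, read off in order.

[2; 38, 2]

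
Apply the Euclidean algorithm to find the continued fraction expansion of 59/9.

Run the Euclidean algorithm on 59 and 9; the successive quotients are the partial quotients a_0, a_1, ... (each step inverts the fractional part left over by the previous one):
  59 = 6*9 + 5, so a_0 = 6.
  9 = 1*5 + 4, so a_1 = 1.
  5 = 1*4 + 1, so a_2 = 1.
  4 = 4*1 + 0, so a_3 = 4.
The remainder reaches 0 after 4 divisions, so the expansion has 4 partial quotients, read off in order.

[6; 1, 1, 4]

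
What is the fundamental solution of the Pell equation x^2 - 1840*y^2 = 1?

First expand sqrt(1840) as a continued fraction. With x_i = (sqrt(1840) + m_i)/d_i and (m_0, d_0) = (0, 1): a_0 = floor(sqrt(1840)) = 42, since 42^2 = 1764 <= 1840 < 1849 = 43^2.
Iterate m_{i+1} = d_i*a_i - m_i, d_{i+1} = (1840 - m_{i+1}^2)/d_i, a_{i+1} = floor((a_0 + m_{i+1})/d_{i+1}):
  m_1 = 1*42 - 0 = 42, d_1 = (1840 - 42^2)/1 = 76/1 = 76, a_1 = floor((42 + 42)/76) = 1.
  m_2 = 76*1 - 42 = 34, d_2 = (1840 - 34^2)/76 = 684/76 = 9, a_2 = floor((42 + 34)/9) = 8.
  m_3 = 9*8 - 34 = 38, d_3 = (1840 - 38^2)/9 = 396/9 = 44, a_3 = floor((42 + 38)/44) = 1.
  m_4 = 44*1 - 38 = 6, d_4 = (1840 - 6^2)/44 = 1804/44 = 41, a_4 = floor((42 + 6)/41) = 1.
  m_5 = 41*1 - 6 = 35, d_5 = (1840 - 35^2)/41 = 615/41 = 15, a_5 = floor((42 + 35)/15) = 5.
  m_6 = 15*5 - 35 = 40, d_6 = (1840 - 40^2)/15 = 240/15 = 16, a_6 = floor((42 + 40)/16) = 5.
  m_7 = 16*5 - 40 = 40, d_7 = (1840 - 40^2)/16 = 240/16 = 15, a_7 = floor((42 + 40)/15) = 5.
  m_8 = 15*5 - 40 = 35, d_8 = (1840 - 35^2)/15 = 615/15 = 41, a_8 = floor((42 + 35)/41) = 1.
  m_9 = 41*1 - 35 = 6, d_9 = (1840 - 6^2)/41 = 1804/41 = 44, a_9 = floor((42 + 6)/44) = 1.
  m_10 = 44*1 - 6 = 38, d_10 = (1840 - 38^2)/44 = 396/44 = 9, a_10 = floor((42 + 38)/9) = 8.
  m_11 = 9*8 - 38 = 34, d_11 = (1840 - 34^2)/9 = 684/9 = 76, a_11 = floor((42 + 34)/76) = 1.
  m_12 = 76*1 - 34 = 42, d_12 = (1840 - 42^2)/76 = 76/76 = 1, a_12 = floor((42 + 42)/1) = 84.
  m_13 = 1*84 - 42 = 42, d_13 = (1840 - 42^2)/1 = 76/1 = 76: (m_13, d_13) = (m_1, d_1) = (42, 76), so from here the quotients repeat a_1, ..., a_12; the period length is 12.
So sqrt(1840) = [42; (1, 8, 1, 1, 5, 5, 5, 1, 1, 8, 1, 84)] with period length k = 12.
k is even, so the fundamental solution of x^2 - 1840y^2 = 1 is (p_{k-1}, q_{k-1}) = (p_11, q_11); compute convergents through index 11.
Convergents (p_i = a_i*p_{i-1} + p_{i-2}, q_i = a_i*q_{i-1} + q_{i-2} with p_{-2}=0, p_{-1}=1, q_{-2}=1, q_{-1}=0):
  i=0: a_0=42, p_0 = 42*1 + 0 = 42, q_0 = 42*0 + 1 = 1.
  i=1: a_1=1, p_1 = 1*42 + 1 = 43, q_1 = 1*1 + 0 = 1.
  i=2: a_2=8, p_2 = 8*43 + 42 = 386, q_2 = 8*1 + 1 = 9.
  i=3: a_3=1, p_3 = 1*386 + 43 = 429, q_3 = 1*9 + 1 = 10.
  i=4: a_4=1, p_4 = 1*429 + 386 = 815, q_4 = 1*10 + 9 = 19.
  i=5: a_5=5, p_5 = 5*815 + 429 = 4504, q_5 = 5*19 + 10 = 105.
  i=6: a_6=5, p_6 = 5*4504 + 815 = 23335, q_6 = 5*105 + 19 = 544.
  i=7: a_7=5, p_7 = 5*23335 + 4504 = 121179, q_7 = 5*544 + 105 = 2825.
  i=8: a_8=1, p_8 = 1*121179 + 23335 = 144514, q_8 = 1*2825 + 544 = 3369.
  i=9: a_9=1, p_9 = 1*144514 + 121179 = 265693, q_9 = 1*3369 + 2825 = 6194.
  i=10: a_10=8, p_10 = 8*265693 + 144514 = 2270058, q_10 = 8*6194 + 3369 = 52921.
  i=11: a_11=1, p_11 = 1*2270058 + 265693 = 2535751, q_11 = 1*52921 + 6194 = 59115.
Check: 2535751^2 - 1840*59115^2 = 6430033134001 - 6430033134000 = 1, so (x, y) = (2535751, 59115) solves the equation, and by the theorem it is the least positive solution.

(x, y) = (2535751, 59115)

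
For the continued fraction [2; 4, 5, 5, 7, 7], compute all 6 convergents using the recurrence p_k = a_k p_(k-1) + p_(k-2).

2/1, 9/4, 47/21, 244/109, 1755/784, 12529/5597

Using the convergent recurrence p_i = a_i*p_{i-1} + p_{i-2}, q_i = a_i*q_{i-1} + q_{i-2} with p_{-2}=0, p_{-1}=1, q_{-2}=1, q_{-1}=0:
  i=0: a_0=2, p_0 = 2*1 + 0 = 2, q_0 = 2*0 + 1 = 1.
  i=1: a_1=4, p_1 = 4*2 + 1 = 9, q_1 = 4*1 + 0 = 4.
  i=2: a_2=5, p_2 = 5*9 + 2 = 47, q_2 = 5*4 + 1 = 21.
  i=3: a_3=5, p_3 = 5*47 + 9 = 244, q_3 = 5*21 + 4 = 109.
  i=4: a_4=7, p_4 = 7*244 + 47 = 1755, q_4 = 7*109 + 21 = 784.
  i=5: a_5=7, p_5 = 7*1755 + 244 = 12529, q_5 = 7*784 + 109 = 5597.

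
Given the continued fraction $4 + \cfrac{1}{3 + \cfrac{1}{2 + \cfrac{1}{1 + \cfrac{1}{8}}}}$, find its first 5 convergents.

4/1, 13/3, 30/7, 43/10, 374/87

Using the convergent recurrence p_i = a_i*p_{i-1} + p_{i-2}, q_i = a_i*q_{i-1} + q_{i-2} with p_{-2}=0, p_{-1}=1, q_{-2}=1, q_{-1}=0:
  i=0: a_0=4, p_0 = 4*1 + 0 = 4, q_0 = 4*0 + 1 = 1.
  i=1: a_1=3, p_1 = 3*4 + 1 = 13, q_1 = 3*1 + 0 = 3.
  i=2: a_2=2, p_2 = 2*13 + 4 = 30, q_2 = 2*3 + 1 = 7.
  i=3: a_3=1, p_3 = 1*30 + 13 = 43, q_3 = 1*7 + 3 = 10.
  i=4: a_4=8, p_4 = 8*43 + 30 = 374, q_4 = 8*10 + 7 = 87.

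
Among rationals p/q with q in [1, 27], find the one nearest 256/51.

136/27

Expand x = 256/51 as a continued fraction with the Euclidean algorithm:
  256 = 5*51 + 1, so a_0 = 5.
  51 = 51*1 + 0, so a_1 = 51.
so x = [5; 51].
Convergents (p_i = a_i*p_{i-1} + p_{i-2}, q_i = a_i*q_{i-1} + q_{i-2} with p_{-2}=0, p_{-1}=1, q_{-2}=1, q_{-1}=0), until the denominator exceeds 27:
  i=0: a_0=5, p_0 = 5*1 + 0 = 5, q_0 = 5*0 + 1 = 1.
  i=1: a_1=51, p_1 = 51*5 + 1 = 256, q_1 = 51*1 + 0 = 51.
q_1 = 51 > 27, so the last convergent with denominator <= 27 is p_0/q_0 = 5/1.
The closest fraction with denominator <= 27 is either p_0/q_0 or the intermediate fraction (k*p_0 + p_{-1})/(k*q_0 + q_{-1}) with the largest k >= 1 whose denominator stays <= 27; these approach x as k grows, and every other convergent or intermediate fraction in range is farther away.
Largest k: floor((27 - q_{-1})/q_0) = floor((27 - 0)/1) = 27 (using the seeds p_{-1} = 1, q_{-1} = 0).
That gives (27*5 + 1)/(27*1 + 0) = 136/27.
Compare the errors: |x - 5/1| = |256*1 - 5*51|/(51*1) = 1/51, and |x - 136/27| = |256*27 - 136*51|/(51*27) = 24/1377.
Cross-multiplying, 24*51 = 1224 < 1377 = 1*1377, so 24/1377 is smaller: the intermediate fraction 136/27 is closer to x than 5/1.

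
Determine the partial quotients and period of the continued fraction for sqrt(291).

Write x_i = (sqrt(291) + m_i)/d_i with (m_0, d_0) = (0, 1). a_0 = floor(sqrt(291)) = 17, since 17^2 = 289 <= 291 < 324 = 18^2.
Iterate m_{i+1} = d_i*a_i - m_i, d_{i+1} = (291 - m_{i+1}^2)/d_i, a_{i+1} = floor((a_0 + m_{i+1})/d_{i+1}):
  m_1 = 1*17 - 0 = 17, d_1 = (291 - 17^2)/1 = 2/1 = 2, a_1 = floor((17 + 17)/2) = 17.
  m_2 = 2*17 - 17 = 17, d_2 = (291 - 17^2)/2 = 2/2 = 1, a_2 = floor((17 + 17)/1) = 34.
  m_3 = 1*34 - 17 = 17, d_3 = (291 - 17^2)/1 = 2/1 = 2: (m_3, d_3) = (m_1, d_1) = (17, 2), so from here the quotients repeat a_1, a_2; the period length is 2.
Hence the expansion of sqrt(291) is a_0 = 17 followed by the repeating block 17, 34 (period 2).

[17; (17, 34)]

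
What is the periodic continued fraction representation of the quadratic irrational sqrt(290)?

Write x_i = (sqrt(290) + m_i)/d_i with (m_0, d_0) = (0, 1). a_0 = floor(sqrt(290)) = 17, since 17^2 = 289 <= 290 < 324 = 18^2.
Iterate m_{i+1} = d_i*a_i - m_i, d_{i+1} = (290 - m_{i+1}^2)/d_i, a_{i+1} = floor((a_0 + m_{i+1})/d_{i+1}):
  m_1 = 1*17 - 0 = 17, d_1 = (290 - 17^2)/1 = 1/1 = 1, a_1 = floor((17 + 17)/1) = 34.
  m_2 = 1*34 - 17 = 17, d_2 = (290 - 17^2)/1 = 1/1 = 1: (m_2, d_2) = (m_1, d_1) = (17, 1), so from here the quotient a_1 repeats; the period length is 1.
Hence the expansion of sqrt(290) is a_0 = 17 followed by the repeating block 34 (period 1).

[17; (34)]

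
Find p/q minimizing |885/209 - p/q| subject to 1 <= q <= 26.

Expand x = 885/209 as a continued fraction with the Euclidean algorithm:
  885 = 4*209 + 49, so a_0 = 4.
  209 = 4*49 + 13, so a_1 = 4.
  49 = 3*13 + 10, so a_2 = 3.
  13 = 1*10 + 3, so a_3 = 1.
  10 = 3*3 + 1, so a_4 = 3.
  3 = 3*1 + 0, so a_5 = 3.
so x = [4; 4, 3, 1, 3, 3].
Convergents (p_i = a_i*p_{i-1} + p_{i-2}, q_i = a_i*q_{i-1} + q_{i-2} with p_{-2}=0, p_{-1}=1, q_{-2}=1, q_{-1}=0), until the denominator exceeds 26:
  i=0: a_0=4, p_0 = 4*1 + 0 = 4, q_0 = 4*0 + 1 = 1.
  i=1: a_1=4, p_1 = 4*4 + 1 = 17, q_1 = 4*1 + 0 = 4.
  i=2: a_2=3, p_2 = 3*17 + 4 = 55, q_2 = 3*4 + 1 = 13.
  i=3: a_3=1, p_3 = 1*55 + 17 = 72, q_3 = 1*13 + 4 = 17.
  i=4: a_4=3, p_4 = 3*72 + 55 = 271, q_4 = 3*17 + 13 = 64.
q_4 = 64 > 26, so the last convergent with denominator <= 26 is p_3/q_3 = 72/17.
The closest fraction with denominator <= 26 is either p_3/q_3 or the intermediate fraction (k*p_3 + p_2)/(k*q_3 + q_2) with the largest k >= 1 whose denominator stays <= 26; these approach x as k grows, and every other convergent or intermediate fraction in range is farther away.
Largest k: floor((26 - q_2)/q_3) = floor((26 - 13)/17) = 0.
Since k = 0, no intermediate fraction beyond p_3/q_3 has denominator <= 26, so the convergent 72/17 is the closest (its error is |885*17 - 72*209|/(209*17) = 3/3553).

72/17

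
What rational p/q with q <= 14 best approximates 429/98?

Expand x = 429/98 as a continued fraction with the Euclidean algorithm:
  429 = 4*98 + 37, so a_0 = 4.
  98 = 2*37 + 24, so a_1 = 2.
  37 = 1*24 + 13, so a_2 = 1.
  24 = 1*13 + 11, so a_3 = 1.
  13 = 1*11 + 2, so a_4 = 1.
  11 = 5*2 + 1, so a_5 = 5.
  2 = 2*1 + 0, so a_6 = 2.
so x = [4; 2, 1, 1, 1, 5, 2].
Convergents (p_i = a_i*p_{i-1} + p_{i-2}, q_i = a_i*q_{i-1} + q_{i-2} with p_{-2}=0, p_{-1}=1, q_{-2}=1, q_{-1}=0), until the denominator exceeds 14:
  i=0: a_0=4, p_0 = 4*1 + 0 = 4, q_0 = 4*0 + 1 = 1.
  i=1: a_1=2, p_1 = 2*4 + 1 = 9, q_1 = 2*1 + 0 = 2.
  i=2: a_2=1, p_2 = 1*9 + 4 = 13, q_2 = 1*2 + 1 = 3.
  i=3: a_3=1, p_3 = 1*13 + 9 = 22, q_3 = 1*3 + 2 = 5.
  i=4: a_4=1, p_4 = 1*22 + 13 = 35, q_4 = 1*5 + 3 = 8.
  i=5: a_5=5, p_5 = 5*35 + 22 = 197, q_5 = 5*8 + 5 = 45.
q_5 = 45 > 14, so the last convergent with denominator <= 14 is p_4/q_4 = 35/8.
The closest fraction with denominator <= 14 is either p_4/q_4 or the intermediate fraction (k*p_4 + p_3)/(k*q_4 + q_3) with the largest k >= 1 whose denominator stays <= 14; these approach x as k grows, and every other convergent or intermediate fraction in range is farther away.
Largest k: floor((14 - q_3)/q_4) = floor((14 - 5)/8) = 1.
That gives (1*35 + 22)/(1*8 + 5) = 57/13.
Compare the errors: |x - 35/8| = |429*8 - 35*98|/(98*8) = 2/784, and |x - 57/13| = |429*13 - 57*98|/(98*13) = 9/1274.
Cross-multiplying, 2*1274 = 2548 < 7056 = 9*784, so 2/784 is smaller: the convergent 35/8 is closer to x than 57/13.

35/8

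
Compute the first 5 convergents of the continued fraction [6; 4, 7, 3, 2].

6/1, 25/4, 181/29, 568/91, 1317/211

Using the convergent recurrence p_i = a_i*p_{i-1} + p_{i-2}, q_i = a_i*q_{i-1} + q_{i-2} with p_{-2}=0, p_{-1}=1, q_{-2}=1, q_{-1}=0:
  i=0: a_0=6, p_0 = 6*1 + 0 = 6, q_0 = 6*0 + 1 = 1.
  i=1: a_1=4, p_1 = 4*6 + 1 = 25, q_1 = 4*1 + 0 = 4.
  i=2: a_2=7, p_2 = 7*25 + 6 = 181, q_2 = 7*4 + 1 = 29.
  i=3: a_3=3, p_3 = 3*181 + 25 = 568, q_3 = 3*29 + 4 = 91.
  i=4: a_4=2, p_4 = 2*568 + 181 = 1317, q_4 = 2*91 + 29 = 211.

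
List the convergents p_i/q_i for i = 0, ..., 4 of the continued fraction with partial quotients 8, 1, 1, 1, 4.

8/1, 9/1, 17/2, 26/3, 121/14

Using the convergent recurrence p_i = a_i*p_{i-1} + p_{i-2}, q_i = a_i*q_{i-1} + q_{i-2} with p_{-2}=0, p_{-1}=1, q_{-2}=1, q_{-1}=0:
  i=0: a_0=8, p_0 = 8*1 + 0 = 8, q_0 = 8*0 + 1 = 1.
  i=1: a_1=1, p_1 = 1*8 + 1 = 9, q_1 = 1*1 + 0 = 1.
  i=2: a_2=1, p_2 = 1*9 + 8 = 17, q_2 = 1*1 + 1 = 2.
  i=3: a_3=1, p_3 = 1*17 + 9 = 26, q_3 = 1*2 + 1 = 3.
  i=4: a_4=4, p_4 = 4*26 + 17 = 121, q_4 = 4*3 + 2 = 14.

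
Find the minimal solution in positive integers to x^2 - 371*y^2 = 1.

First expand sqrt(371) as a continued fraction. With x_i = (sqrt(371) + m_i)/d_i and (m_0, d_0) = (0, 1): a_0 = floor(sqrt(371)) = 19, since 19^2 = 361 <= 371 < 400 = 20^2.
Iterate m_{i+1} = d_i*a_i - m_i, d_{i+1} = (371 - m_{i+1}^2)/d_i, a_{i+1} = floor((a_0 + m_{i+1})/d_{i+1}):
  m_1 = 1*19 - 0 = 19, d_1 = (371 - 19^2)/1 = 10/1 = 10, a_1 = floor((19 + 19)/10) = 3.
  m_2 = 10*3 - 19 = 11, d_2 = (371 - 11^2)/10 = 250/10 = 25, a_2 = floor((19 + 11)/25) = 1.
  m_3 = 25*1 - 11 = 14, d_3 = (371 - 14^2)/25 = 175/25 = 7, a_3 = floor((19 + 14)/7) = 4.
  m_4 = 7*4 - 14 = 14, d_4 = (371 - 14^2)/7 = 175/7 = 25, a_4 = floor((19 + 14)/25) = 1.
  m_5 = 25*1 - 14 = 11, d_5 = (371 - 11^2)/25 = 250/25 = 10, a_5 = floor((19 + 11)/10) = 3.
  m_6 = 10*3 - 11 = 19, d_6 = (371 - 19^2)/10 = 10/10 = 1, a_6 = floor((19 + 19)/1) = 38.
  m_7 = 1*38 - 19 = 19, d_7 = (371 - 19^2)/1 = 10/1 = 10: (m_7, d_7) = (m_1, d_1) = (19, 10), so from here the quotients repeat a_1, ..., a_6; the period length is 6.
So sqrt(371) = [19; (3, 1, 4, 1, 3, 38)] with period length k = 6.
k is even, so the fundamental solution of x^2 - 371y^2 = 1 is (p_{k-1}, q_{k-1}) = (p_5, q_5); compute convergents through index 5.
Convergents (p_i = a_i*p_{i-1} + p_{i-2}, q_i = a_i*q_{i-1} + q_{i-2} with p_{-2}=0, p_{-1}=1, q_{-2}=1, q_{-1}=0):
  i=0: a_0=19, p_0 = 19*1 + 0 = 19, q_0 = 19*0 + 1 = 1.
  i=1: a_1=3, p_1 = 3*19 + 1 = 58, q_1 = 3*1 + 0 = 3.
  i=2: a_2=1, p_2 = 1*58 + 19 = 77, q_2 = 1*3 + 1 = 4.
  i=3: a_3=4, p_3 = 4*77 + 58 = 366, q_3 = 4*4 + 3 = 19.
  i=4: a_4=1, p_4 = 1*366 + 77 = 443, q_4 = 1*19 + 4 = 23.
  i=5: a_5=3, p_5 = 3*443 + 366 = 1695, q_5 = 3*23 + 19 = 88.
Check: 1695^2 - 371*88^2 = 2873025 - 2873024 = 1, so (x, y) = (1695, 88) solves the equation, and by the theorem it is the least positive solution.

(x, y) = (1695, 88)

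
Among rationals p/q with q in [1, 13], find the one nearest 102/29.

7/2

Expand x = 102/29 as a continued fraction with the Euclidean algorithm:
  102 = 3*29 + 15, so a_0 = 3.
  29 = 1*15 + 14, so a_1 = 1.
  15 = 1*14 + 1, so a_2 = 1.
  14 = 14*1 + 0, so a_3 = 14.
so x = [3; 1, 1, 14].
Convergents (p_i = a_i*p_{i-1} + p_{i-2}, q_i = a_i*q_{i-1} + q_{i-2} with p_{-2}=0, p_{-1}=1, q_{-2}=1, q_{-1}=0), until the denominator exceeds 13:
  i=0: a_0=3, p_0 = 3*1 + 0 = 3, q_0 = 3*0 + 1 = 1.
  i=1: a_1=1, p_1 = 1*3 + 1 = 4, q_1 = 1*1 + 0 = 1.
  i=2: a_2=1, p_2 = 1*4 + 3 = 7, q_2 = 1*1 + 1 = 2.
  i=3: a_3=14, p_3 = 14*7 + 4 = 102, q_3 = 14*2 + 1 = 29.
q_3 = 29 > 13, so the last convergent with denominator <= 13 is p_2/q_2 = 7/2.
The closest fraction with denominator <= 13 is either p_2/q_2 or the intermediate fraction (k*p_2 + p_1)/(k*q_2 + q_1) with the largest k >= 1 whose denominator stays <= 13; these approach x as k grows, and every other convergent or intermediate fraction in range is farther away.
Largest k: floor((13 - q_1)/q_2) = floor((13 - 1)/2) = 6.
That gives (6*7 + 4)/(6*2 + 1) = 46/13.
Compare the errors: |x - 7/2| = |102*2 - 7*29|/(29*2) = 1/58, and |x - 46/13| = |102*13 - 46*29|/(29*13) = 8/377.
Cross-multiplying, 1*377 = 377 < 464 = 8*58, so 1/58 is smaller: the convergent 7/2 is closer to x than 46/13.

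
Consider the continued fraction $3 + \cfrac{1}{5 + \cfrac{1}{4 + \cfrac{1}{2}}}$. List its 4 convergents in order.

3/1, 16/5, 67/21, 150/47

Using the convergent recurrence p_i = a_i*p_{i-1} + p_{i-2}, q_i = a_i*q_{i-1} + q_{i-2} with p_{-2}=0, p_{-1}=1, q_{-2}=1, q_{-1}=0:
  i=0: a_0=3, p_0 = 3*1 + 0 = 3, q_0 = 3*0 + 1 = 1.
  i=1: a_1=5, p_1 = 5*3 + 1 = 16, q_1 = 5*1 + 0 = 5.
  i=2: a_2=4, p_2 = 4*16 + 3 = 67, q_2 = 4*5 + 1 = 21.
  i=3: a_3=2, p_3 = 2*67 + 16 = 150, q_3 = 2*21 + 5 = 47.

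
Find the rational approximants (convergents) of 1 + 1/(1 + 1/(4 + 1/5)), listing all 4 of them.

Using the convergent recurrence p_i = a_i*p_{i-1} + p_{i-2}, q_i = a_i*q_{i-1} + q_{i-2} with p_{-2}=0, p_{-1}=1, q_{-2}=1, q_{-1}=0:
  i=0: a_0=1, p_0 = 1*1 + 0 = 1, q_0 = 1*0 + 1 = 1.
  i=1: a_1=1, p_1 = 1*1 + 1 = 2, q_1 = 1*1 + 0 = 1.
  i=2: a_2=4, p_2 = 4*2 + 1 = 9, q_2 = 4*1 + 1 = 5.
  i=3: a_3=5, p_3 = 5*9 + 2 = 47, q_3 = 5*5 + 1 = 26.

1/1, 2/1, 9/5, 47/26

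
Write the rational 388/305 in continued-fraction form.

Run the Euclidean algorithm on 388 and 305; the successive quotients are the partial quotients a_0, a_1, ... (each step inverts the fractional part left over by the previous one):
  388 = 1*305 + 83, so a_0 = 1.
  305 = 3*83 + 56, so a_1 = 3.
  83 = 1*56 + 27, so a_2 = 1.
  56 = 2*27 + 2, so a_3 = 2.
  27 = 13*2 + 1, so a_4 = 13.
  2 = 2*1 + 0, so a_5 = 2.
The remainder reaches 0 after 6 divisions, so the expansion has 6 partial quotients, read off in order.

[1; 3, 1, 2, 13, 2]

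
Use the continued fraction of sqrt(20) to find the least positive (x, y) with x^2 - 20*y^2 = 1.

(x, y) = (9, 2)

First expand sqrt(20) as a continued fraction. With x_i = (sqrt(20) + m_i)/d_i and (m_0, d_0) = (0, 1): a_0 = floor(sqrt(20)) = 4, since 4^2 = 16 <= 20 < 25 = 5^2.
Iterate m_{i+1} = d_i*a_i - m_i, d_{i+1} = (20 - m_{i+1}^2)/d_i, a_{i+1} = floor((a_0 + m_{i+1})/d_{i+1}):
  m_1 = 1*4 - 0 = 4, d_1 = (20 - 4^2)/1 = 4/1 = 4, a_1 = floor((4 + 4)/4) = 2.
  m_2 = 4*2 - 4 = 4, d_2 = (20 - 4^2)/4 = 4/4 = 1, a_2 = floor((4 + 4)/1) = 8.
  m_3 = 1*8 - 4 = 4, d_3 = (20 - 4^2)/1 = 4/1 = 4: (m_3, d_3) = (m_1, d_1) = (4, 4), so from here the quotients repeat a_1, a_2; the period length is 2.
So sqrt(20) = [4; (2, 8)] with period length k = 2.
k is even, so the fundamental solution of x^2 - 20y^2 = 1 is (p_{k-1}, q_{k-1}) = (p_1, q_1); compute convergents through index 1.
Convergents (p_i = a_i*p_{i-1} + p_{i-2}, q_i = a_i*q_{i-1} + q_{i-2} with p_{-2}=0, p_{-1}=1, q_{-2}=1, q_{-1}=0):
  i=0: a_0=4, p_0 = 4*1 + 0 = 4, q_0 = 4*0 + 1 = 1.
  i=1: a_1=2, p_1 = 2*4 + 1 = 9, q_1 = 2*1 + 0 = 2.
Check: 9^2 - 20*2^2 = 81 - 80 = 1, so (x, y) = (9, 2) solves the equation, and by the theorem it is the least positive solution.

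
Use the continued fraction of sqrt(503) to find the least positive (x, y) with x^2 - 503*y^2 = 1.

(x, y) = (24648, 1099)

First expand sqrt(503) as a continued fraction. With x_i = (sqrt(503) + m_i)/d_i and (m_0, d_0) = (0, 1): a_0 = floor(sqrt(503)) = 22, since 22^2 = 484 <= 503 < 529 = 23^2.
Iterate m_{i+1} = d_i*a_i - m_i, d_{i+1} = (503 - m_{i+1}^2)/d_i, a_{i+1} = floor((a_0 + m_{i+1})/d_{i+1}):
  m_1 = 1*22 - 0 = 22, d_1 = (503 - 22^2)/1 = 19/1 = 19, a_1 = floor((22 + 22)/19) = 2.
  m_2 = 19*2 - 22 = 16, d_2 = (503 - 16^2)/19 = 247/19 = 13, a_2 = floor((22 + 16)/13) = 2.
  m_3 = 13*2 - 16 = 10, d_3 = (503 - 10^2)/13 = 403/13 = 31, a_3 = floor((22 + 10)/31) = 1.
  m_4 = 31*1 - 10 = 21, d_4 = (503 - 21^2)/31 = 62/31 = 2, a_4 = floor((22 + 21)/2) = 21.
  m_5 = 2*21 - 21 = 21, d_5 = (503 - 21^2)/2 = 62/2 = 31, a_5 = floor((22 + 21)/31) = 1.
  m_6 = 31*1 - 21 = 10, d_6 = (503 - 10^2)/31 = 403/31 = 13, a_6 = floor((22 + 10)/13) = 2.
  m_7 = 13*2 - 10 = 16, d_7 = (503 - 16^2)/13 = 247/13 = 19, a_7 = floor((22 + 16)/19) = 2.
  m_8 = 19*2 - 16 = 22, d_8 = (503 - 22^2)/19 = 19/19 = 1, a_8 = floor((22 + 22)/1) = 44.
  m_9 = 1*44 - 22 = 22, d_9 = (503 - 22^2)/1 = 19/1 = 19: (m_9, d_9) = (m_1, d_1) = (22, 19), so from here the quotients repeat a_1, ..., a_8; the period length is 8.
So sqrt(503) = [22; (2, 2, 1, 21, 1, 2, 2, 44)] with period length k = 8.
k is even, so the fundamental solution of x^2 - 503y^2 = 1 is (p_{k-1}, q_{k-1}) = (p_7, q_7); compute convergents through index 7.
Convergents (p_i = a_i*p_{i-1} + p_{i-2}, q_i = a_i*q_{i-1} + q_{i-2} with p_{-2}=0, p_{-1}=1, q_{-2}=1, q_{-1}=0):
  i=0: a_0=22, p_0 = 22*1 + 0 = 22, q_0 = 22*0 + 1 = 1.
  i=1: a_1=2, p_1 = 2*22 + 1 = 45, q_1 = 2*1 + 0 = 2.
  i=2: a_2=2, p_2 = 2*45 + 22 = 112, q_2 = 2*2 + 1 = 5.
  i=3: a_3=1, p_3 = 1*112 + 45 = 157, q_3 = 1*5 + 2 = 7.
  i=4: a_4=21, p_4 = 21*157 + 112 = 3409, q_4 = 21*7 + 5 = 152.
  i=5: a_5=1, p_5 = 1*3409 + 157 = 3566, q_5 = 1*152 + 7 = 159.
  i=6: a_6=2, p_6 = 2*3566 + 3409 = 10541, q_6 = 2*159 + 152 = 470.
  i=7: a_7=2, p_7 = 2*10541 + 3566 = 24648, q_7 = 2*470 + 159 = 1099.
Check: 24648^2 - 503*1099^2 = 607523904 - 607523903 = 1, so (x, y) = (24648, 1099) solves the equation, and by the theorem it is the least positive solution.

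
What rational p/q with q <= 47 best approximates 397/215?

Expand x = 397/215 as a continued fraction with the Euclidean algorithm:
  397 = 1*215 + 182, so a_0 = 1.
  215 = 1*182 + 33, so a_1 = 1.
  182 = 5*33 + 17, so a_2 = 5.
  33 = 1*17 + 16, so a_3 = 1.
  17 = 1*16 + 1, so a_4 = 1.
  16 = 16*1 + 0, so a_5 = 16.
so x = [1; 1, 5, 1, 1, 16].
Convergents (p_i = a_i*p_{i-1} + p_{i-2}, q_i = a_i*q_{i-1} + q_{i-2} with p_{-2}=0, p_{-1}=1, q_{-2}=1, q_{-1}=0), until the denominator exceeds 47:
  i=0: a_0=1, p_0 = 1*1 + 0 = 1, q_0 = 1*0 + 1 = 1.
  i=1: a_1=1, p_1 = 1*1 + 1 = 2, q_1 = 1*1 + 0 = 1.
  i=2: a_2=5, p_2 = 5*2 + 1 = 11, q_2 = 5*1 + 1 = 6.
  i=3: a_3=1, p_3 = 1*11 + 2 = 13, q_3 = 1*6 + 1 = 7.
  i=4: a_4=1, p_4 = 1*13 + 11 = 24, q_4 = 1*7 + 6 = 13.
  i=5: a_5=16, p_5 = 16*24 + 13 = 397, q_5 = 16*13 + 7 = 215.
q_5 = 215 > 47, so the last convergent with denominator <= 47 is p_4/q_4 = 24/13.
The closest fraction with denominator <= 47 is either p_4/q_4 or the intermediate fraction (k*p_4 + p_3)/(k*q_4 + q_3) with the largest k >= 1 whose denominator stays <= 47; these approach x as k grows, and every other convergent or intermediate fraction in range is farther away.
Largest k: floor((47 - q_3)/q_4) = floor((47 - 7)/13) = 3.
That gives (3*24 + 13)/(3*13 + 7) = 85/46.
Compare the errors: |x - 24/13| = |397*13 - 24*215|/(215*13) = 1/2795, and |x - 85/46| = |397*46 - 85*215|/(215*46) = 13/9890.
Cross-multiplying, 1*9890 = 9890 < 36335 = 13*2795, so 1/2795 is smaller: the convergent 24/13 is closer to x than 85/46.

24/13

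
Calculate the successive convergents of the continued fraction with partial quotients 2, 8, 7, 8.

Using the convergent recurrence p_i = a_i*p_{i-1} + p_{i-2}, q_i = a_i*q_{i-1} + q_{i-2} with p_{-2}=0, p_{-1}=1, q_{-2}=1, q_{-1}=0:
  i=0: a_0=2, p_0 = 2*1 + 0 = 2, q_0 = 2*0 + 1 = 1.
  i=1: a_1=8, p_1 = 8*2 + 1 = 17, q_1 = 8*1 + 0 = 8.
  i=2: a_2=7, p_2 = 7*17 + 2 = 121, q_2 = 7*8 + 1 = 57.
  i=3: a_3=8, p_3 = 8*121 + 17 = 985, q_3 = 8*57 + 8 = 464.

2/1, 17/8, 121/57, 985/464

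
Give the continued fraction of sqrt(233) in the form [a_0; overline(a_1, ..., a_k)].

[15; overline(3, 1, 3, 1, 1, 1, 1, 3, 1, 3, 30)]

Write x_i = (sqrt(233) + m_i)/d_i with (m_0, d_0) = (0, 1). a_0 = floor(sqrt(233)) = 15, since 15^2 = 225 <= 233 < 256 = 16^2.
Iterate m_{i+1} = d_i*a_i - m_i, d_{i+1} = (233 - m_{i+1}^2)/d_i, a_{i+1} = floor((a_0 + m_{i+1})/d_{i+1}):
  m_1 = 1*15 - 0 = 15, d_1 = (233 - 15^2)/1 = 8/1 = 8, a_1 = floor((15 + 15)/8) = 3.
  m_2 = 8*3 - 15 = 9, d_2 = (233 - 9^2)/8 = 152/8 = 19, a_2 = floor((15 + 9)/19) = 1.
  m_3 = 19*1 - 9 = 10, d_3 = (233 - 10^2)/19 = 133/19 = 7, a_3 = floor((15 + 10)/7) = 3.
  m_4 = 7*3 - 10 = 11, d_4 = (233 - 11^2)/7 = 112/7 = 16, a_4 = floor((15 + 11)/16) = 1.
  m_5 = 16*1 - 11 = 5, d_5 = (233 - 5^2)/16 = 208/16 = 13, a_5 = floor((15 + 5)/13) = 1.
  m_6 = 13*1 - 5 = 8, d_6 = (233 - 8^2)/13 = 169/13 = 13, a_6 = floor((15 + 8)/13) = 1.
  m_7 = 13*1 - 8 = 5, d_7 = (233 - 5^2)/13 = 208/13 = 16, a_7 = floor((15 + 5)/16) = 1.
  m_8 = 16*1 - 5 = 11, d_8 = (233 - 11^2)/16 = 112/16 = 7, a_8 = floor((15 + 11)/7) = 3.
  m_9 = 7*3 - 11 = 10, d_9 = (233 - 10^2)/7 = 133/7 = 19, a_9 = floor((15 + 10)/19) = 1.
  m_10 = 19*1 - 10 = 9, d_10 = (233 - 9^2)/19 = 152/19 = 8, a_10 = floor((15 + 9)/8) = 3.
  m_11 = 8*3 - 9 = 15, d_11 = (233 - 15^2)/8 = 8/8 = 1, a_11 = floor((15 + 15)/1) = 30.
  m_12 = 1*30 - 15 = 15, d_12 = (233 - 15^2)/1 = 8/1 = 8: (m_12, d_12) = (m_1, d_1) = (15, 8), so from here the quotients repeat a_1, ..., a_11; the period length is 11.
Hence the expansion of sqrt(233) is a_0 = 15 followed by the repeating block 3, 1, 3, 1, 1, 1, 1, 3, 1, 3, 30 (period 11).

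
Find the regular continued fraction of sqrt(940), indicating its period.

[30; (1, 1, 1, 14, 1, 1, 1, 60)]

Write x_i = (sqrt(940) + m_i)/d_i with (m_0, d_0) = (0, 1). a_0 = floor(sqrt(940)) = 30, since 30^2 = 900 <= 940 < 961 = 31^2.
Iterate m_{i+1} = d_i*a_i - m_i, d_{i+1} = (940 - m_{i+1}^2)/d_i, a_{i+1} = floor((a_0 + m_{i+1})/d_{i+1}):
  m_1 = 1*30 - 0 = 30, d_1 = (940 - 30^2)/1 = 40/1 = 40, a_1 = floor((30 + 30)/40) = 1.
  m_2 = 40*1 - 30 = 10, d_2 = (940 - 10^2)/40 = 840/40 = 21, a_2 = floor((30 + 10)/21) = 1.
  m_3 = 21*1 - 10 = 11, d_3 = (940 - 11^2)/21 = 819/21 = 39, a_3 = floor((30 + 11)/39) = 1.
  m_4 = 39*1 - 11 = 28, d_4 = (940 - 28^2)/39 = 156/39 = 4, a_4 = floor((30 + 28)/4) = 14.
  m_5 = 4*14 - 28 = 28, d_5 = (940 - 28^2)/4 = 156/4 = 39, a_5 = floor((30 + 28)/39) = 1.
  m_6 = 39*1 - 28 = 11, d_6 = (940 - 11^2)/39 = 819/39 = 21, a_6 = floor((30 + 11)/21) = 1.
  m_7 = 21*1 - 11 = 10, d_7 = (940 - 10^2)/21 = 840/21 = 40, a_7 = floor((30 + 10)/40) = 1.
  m_8 = 40*1 - 10 = 30, d_8 = (940 - 30^2)/40 = 40/40 = 1, a_8 = floor((30 + 30)/1) = 60.
  m_9 = 1*60 - 30 = 30, d_9 = (940 - 30^2)/1 = 40/1 = 40: (m_9, d_9) = (m_1, d_1) = (30, 40), so from here the quotients repeat a_1, ..., a_8; the period length is 8.
Hence the expansion of sqrt(940) is a_0 = 30 followed by the repeating block 1, 1, 1, 14, 1, 1, 1, 60 (period 8).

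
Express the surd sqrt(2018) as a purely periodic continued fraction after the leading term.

Write x_i = (sqrt(2018) + m_i)/d_i with (m_0, d_0) = (0, 1). a_0 = floor(sqrt(2018)) = 44, since 44^2 = 1936 <= 2018 < 2025 = 45^2.
Iterate m_{i+1} = d_i*a_i - m_i, d_{i+1} = (2018 - m_{i+1}^2)/d_i, a_{i+1} = floor((a_0 + m_{i+1})/d_{i+1}):
  m_1 = 1*44 - 0 = 44, d_1 = (2018 - 44^2)/1 = 82/1 = 82, a_1 = floor((44 + 44)/82) = 1.
  m_2 = 82*1 - 44 = 38, d_2 = (2018 - 38^2)/82 = 574/82 = 7, a_2 = floor((44 + 38)/7) = 11.
  m_3 = 7*11 - 38 = 39, d_3 = (2018 - 39^2)/7 = 497/7 = 71, a_3 = floor((44 + 39)/71) = 1.
  m_4 = 71*1 - 39 = 32, d_4 = (2018 - 32^2)/71 = 994/71 = 14, a_4 = floor((44 + 32)/14) = 5.
  m_5 = 14*5 - 32 = 38, d_5 = (2018 - 38^2)/14 = 574/14 = 41, a_5 = floor((44 + 38)/41) = 2.
  m_6 = 41*2 - 38 = 44, d_6 = (2018 - 44^2)/41 = 82/41 = 2, a_6 = floor((44 + 44)/2) = 44.
  m_7 = 2*44 - 44 = 44, d_7 = (2018 - 44^2)/2 = 82/2 = 41, a_7 = floor((44 + 44)/41) = 2.
  m_8 = 41*2 - 44 = 38, d_8 = (2018 - 38^2)/41 = 574/41 = 14, a_8 = floor((44 + 38)/14) = 5.
  m_9 = 14*5 - 38 = 32, d_9 = (2018 - 32^2)/14 = 994/14 = 71, a_9 = floor((44 + 32)/71) = 1.
  m_10 = 71*1 - 32 = 39, d_10 = (2018 - 39^2)/71 = 497/71 = 7, a_10 = floor((44 + 39)/7) = 11.
  m_11 = 7*11 - 39 = 38, d_11 = (2018 - 38^2)/7 = 574/7 = 82, a_11 = floor((44 + 38)/82) = 1.
  m_12 = 82*1 - 38 = 44, d_12 = (2018 - 44^2)/82 = 82/82 = 1, a_12 = floor((44 + 44)/1) = 88.
  m_13 = 1*88 - 44 = 44, d_13 = (2018 - 44^2)/1 = 82/1 = 82: (m_13, d_13) = (m_1, d_1) = (44, 82), so from here the quotients repeat a_1, ..., a_12; the period length is 12.
Hence the expansion of sqrt(2018) is a_0 = 44 followed by the repeating block 1, 11, 1, 5, 2, 44, 2, 5, 1, 11, 1, 88 (period 12).

[44; (1, 11, 1, 5, 2, 44, 2, 5, 1, 11, 1, 88)]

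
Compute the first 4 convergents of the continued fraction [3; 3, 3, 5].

3/1, 10/3, 33/10, 175/53

Using the convergent recurrence p_i = a_i*p_{i-1} + p_{i-2}, q_i = a_i*q_{i-1} + q_{i-2} with p_{-2}=0, p_{-1}=1, q_{-2}=1, q_{-1}=0:
  i=0: a_0=3, p_0 = 3*1 + 0 = 3, q_0 = 3*0 + 1 = 1.
  i=1: a_1=3, p_1 = 3*3 + 1 = 10, q_1 = 3*1 + 0 = 3.
  i=2: a_2=3, p_2 = 3*10 + 3 = 33, q_2 = 3*3 + 1 = 10.
  i=3: a_3=5, p_3 = 5*33 + 10 = 175, q_3 = 5*10 + 3 = 53.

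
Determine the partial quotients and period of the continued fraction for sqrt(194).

[13; (1, 12, 1, 26)]

Write x_i = (sqrt(194) + m_i)/d_i with (m_0, d_0) = (0, 1). a_0 = floor(sqrt(194)) = 13, since 13^2 = 169 <= 194 < 196 = 14^2.
Iterate m_{i+1} = d_i*a_i - m_i, d_{i+1} = (194 - m_{i+1}^2)/d_i, a_{i+1} = floor((a_0 + m_{i+1})/d_{i+1}):
  m_1 = 1*13 - 0 = 13, d_1 = (194 - 13^2)/1 = 25/1 = 25, a_1 = floor((13 + 13)/25) = 1.
  m_2 = 25*1 - 13 = 12, d_2 = (194 - 12^2)/25 = 50/25 = 2, a_2 = floor((13 + 12)/2) = 12.
  m_3 = 2*12 - 12 = 12, d_3 = (194 - 12^2)/2 = 50/2 = 25, a_3 = floor((13 + 12)/25) = 1.
  m_4 = 25*1 - 12 = 13, d_4 = (194 - 13^2)/25 = 25/25 = 1, a_4 = floor((13 + 13)/1) = 26.
  m_5 = 1*26 - 13 = 13, d_5 = (194 - 13^2)/1 = 25/1 = 25: (m_5, d_5) = (m_1, d_1) = (13, 25), so from here the quotients repeat a_1, ..., a_4; the period length is 4.
Hence the expansion of sqrt(194) is a_0 = 13 followed by the repeating block 1, 12, 1, 26 (period 4).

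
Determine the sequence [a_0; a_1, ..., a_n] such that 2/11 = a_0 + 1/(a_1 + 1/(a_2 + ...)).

Run the Euclidean algorithm on 2 and 11; the successive quotients are the partial quotients a_0, a_1, ... (each step inverts the fractional part left over by the previous one):
  2 = 0*11 + 2, so a_0 = 0.
  11 = 5*2 + 1, so a_1 = 5.
  2 = 2*1 + 0, so a_2 = 2.
The remainder reaches 0 after 3 divisions, so the expansion has 3 partial quotients, read off in order.

[0; 5, 2]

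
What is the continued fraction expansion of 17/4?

Run the Euclidean algorithm on 17 and 4; the successive quotients are the partial quotients a_0, a_1, ... (each step inverts the fractional part left over by the previous one):
  17 = 4*4 + 1, so a_0 = 4.
  4 = 4*1 + 0, so a_1 = 4.
The remainder reaches 0 after 2 divisions, so the expansion has 2 partial quotients, read off in order.

[4; 4]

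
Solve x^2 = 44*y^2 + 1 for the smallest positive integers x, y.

(x, y) = (199, 30)

First expand sqrt(44) as a continued fraction. With x_i = (sqrt(44) + m_i)/d_i and (m_0, d_0) = (0, 1): a_0 = floor(sqrt(44)) = 6, since 6^2 = 36 <= 44 < 49 = 7^2.
Iterate m_{i+1} = d_i*a_i - m_i, d_{i+1} = (44 - m_{i+1}^2)/d_i, a_{i+1} = floor((a_0 + m_{i+1})/d_{i+1}):
  m_1 = 1*6 - 0 = 6, d_1 = (44 - 6^2)/1 = 8/1 = 8, a_1 = floor((6 + 6)/8) = 1.
  m_2 = 8*1 - 6 = 2, d_2 = (44 - 2^2)/8 = 40/8 = 5, a_2 = floor((6 + 2)/5) = 1.
  m_3 = 5*1 - 2 = 3, d_3 = (44 - 3^2)/5 = 35/5 = 7, a_3 = floor((6 + 3)/7) = 1.
  m_4 = 7*1 - 3 = 4, d_4 = (44 - 4^2)/7 = 28/7 = 4, a_4 = floor((6 + 4)/4) = 2.
  m_5 = 4*2 - 4 = 4, d_5 = (44 - 4^2)/4 = 28/4 = 7, a_5 = floor((6 + 4)/7) = 1.
  m_6 = 7*1 - 4 = 3, d_6 = (44 - 3^2)/7 = 35/7 = 5, a_6 = floor((6 + 3)/5) = 1.
  m_7 = 5*1 - 3 = 2, d_7 = (44 - 2^2)/5 = 40/5 = 8, a_7 = floor((6 + 2)/8) = 1.
  m_8 = 8*1 - 2 = 6, d_8 = (44 - 6^2)/8 = 8/8 = 1, a_8 = floor((6 + 6)/1) = 12.
  m_9 = 1*12 - 6 = 6, d_9 = (44 - 6^2)/1 = 8/1 = 8: (m_9, d_9) = (m_1, d_1) = (6, 8), so from here the quotients repeat a_1, ..., a_8; the period length is 8.
So sqrt(44) = [6; (1, 1, 1, 2, 1, 1, 1, 12)] with period length k = 8.
k is even, so the fundamental solution of x^2 - 44y^2 = 1 is (p_{k-1}, q_{k-1}) = (p_7, q_7); compute convergents through index 7.
Convergents (p_i = a_i*p_{i-1} + p_{i-2}, q_i = a_i*q_{i-1} + q_{i-2} with p_{-2}=0, p_{-1}=1, q_{-2}=1, q_{-1}=0):
  i=0: a_0=6, p_0 = 6*1 + 0 = 6, q_0 = 6*0 + 1 = 1.
  i=1: a_1=1, p_1 = 1*6 + 1 = 7, q_1 = 1*1 + 0 = 1.
  i=2: a_2=1, p_2 = 1*7 + 6 = 13, q_2 = 1*1 + 1 = 2.
  i=3: a_3=1, p_3 = 1*13 + 7 = 20, q_3 = 1*2 + 1 = 3.
  i=4: a_4=2, p_4 = 2*20 + 13 = 53, q_4 = 2*3 + 2 = 8.
  i=5: a_5=1, p_5 = 1*53 + 20 = 73, q_5 = 1*8 + 3 = 11.
  i=6: a_6=1, p_6 = 1*73 + 53 = 126, q_6 = 1*11 + 8 = 19.
  i=7: a_7=1, p_7 = 1*126 + 73 = 199, q_7 = 1*19 + 11 = 30.
Check: 199^2 - 44*30^2 = 39601 - 39600 = 1, so (x, y) = (199, 30) solves the equation, and by the theorem it is the least positive solution.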